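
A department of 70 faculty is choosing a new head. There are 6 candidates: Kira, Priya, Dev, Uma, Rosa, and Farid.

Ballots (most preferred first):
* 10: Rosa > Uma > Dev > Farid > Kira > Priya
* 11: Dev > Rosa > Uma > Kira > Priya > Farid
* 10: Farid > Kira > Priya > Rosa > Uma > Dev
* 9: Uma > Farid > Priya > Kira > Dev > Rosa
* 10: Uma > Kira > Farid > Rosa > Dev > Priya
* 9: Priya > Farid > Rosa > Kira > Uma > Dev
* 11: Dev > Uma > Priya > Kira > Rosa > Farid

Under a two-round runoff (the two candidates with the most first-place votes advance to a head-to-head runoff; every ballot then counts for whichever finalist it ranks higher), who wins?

Uma

Round 1 first-place votes: Kira 0, Priya 9, Dev 22, Uma 19, Rosa 10, Farid 10. Dev and Uma advance.
Runoff: Dev is ranked above Uma on 22 ballots, Uma above Dev on 48.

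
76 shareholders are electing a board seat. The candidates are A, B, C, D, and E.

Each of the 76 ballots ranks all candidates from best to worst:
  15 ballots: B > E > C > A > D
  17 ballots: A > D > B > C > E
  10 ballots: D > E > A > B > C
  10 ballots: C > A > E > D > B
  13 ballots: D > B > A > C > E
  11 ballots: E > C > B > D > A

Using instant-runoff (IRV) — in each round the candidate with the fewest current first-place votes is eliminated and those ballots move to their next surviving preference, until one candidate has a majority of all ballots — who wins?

Round 1: A 17, B 15, C 10, D 23, E 11. C eliminated.
Round 2: A 27, B 15, D 23, E 11. E eliminated.
Round 3: A 27, B 26, D 23. D eliminated.
Round 4: A 37, B 39. B has a majority (≥39).

B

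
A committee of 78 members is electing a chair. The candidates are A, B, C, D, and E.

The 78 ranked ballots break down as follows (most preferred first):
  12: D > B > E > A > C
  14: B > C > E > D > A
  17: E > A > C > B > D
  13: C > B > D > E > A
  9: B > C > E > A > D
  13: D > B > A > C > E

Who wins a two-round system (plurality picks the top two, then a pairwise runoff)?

Round 1 first-place votes: A 0, B 23, C 13, D 25, E 17. D and B advance.
Runoff: D is ranked above B on 25 ballots, B above D on 53.

B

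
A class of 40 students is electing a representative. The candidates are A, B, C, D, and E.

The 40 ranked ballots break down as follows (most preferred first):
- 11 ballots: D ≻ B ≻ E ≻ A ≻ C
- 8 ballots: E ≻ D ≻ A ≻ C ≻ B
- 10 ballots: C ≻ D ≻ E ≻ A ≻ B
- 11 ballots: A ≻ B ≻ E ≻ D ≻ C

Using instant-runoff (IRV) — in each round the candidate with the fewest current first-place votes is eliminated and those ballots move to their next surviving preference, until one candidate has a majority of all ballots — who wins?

D

Round 1: A 11, B 0, C 10, D 11, E 8. B eliminated.
Round 2: A 11, C 10, D 11, E 8. E eliminated.
Round 3: A 11, C 10, D 19. C eliminated.
Round 4: A 11, D 29. D has a majority (≥21).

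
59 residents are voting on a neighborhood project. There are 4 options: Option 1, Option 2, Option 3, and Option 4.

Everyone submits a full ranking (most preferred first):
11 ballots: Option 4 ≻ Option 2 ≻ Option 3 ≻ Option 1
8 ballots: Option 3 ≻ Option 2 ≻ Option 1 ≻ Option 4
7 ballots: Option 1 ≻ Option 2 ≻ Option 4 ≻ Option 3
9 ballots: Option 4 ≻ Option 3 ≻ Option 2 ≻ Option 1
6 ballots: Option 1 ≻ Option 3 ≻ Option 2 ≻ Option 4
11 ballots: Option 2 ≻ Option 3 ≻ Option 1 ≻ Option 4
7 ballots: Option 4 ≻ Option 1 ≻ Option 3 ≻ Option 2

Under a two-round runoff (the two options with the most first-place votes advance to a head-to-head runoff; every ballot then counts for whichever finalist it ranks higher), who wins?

Option 1

Round 1 first-place votes: Option 1 13, Option 2 11, Option 3 8, Option 4 27. Option 4 and Option 1 advance.
Runoff: Option 4 is ranked above Option 1 on 27 ballots, Option 1 above Option 4 on 32.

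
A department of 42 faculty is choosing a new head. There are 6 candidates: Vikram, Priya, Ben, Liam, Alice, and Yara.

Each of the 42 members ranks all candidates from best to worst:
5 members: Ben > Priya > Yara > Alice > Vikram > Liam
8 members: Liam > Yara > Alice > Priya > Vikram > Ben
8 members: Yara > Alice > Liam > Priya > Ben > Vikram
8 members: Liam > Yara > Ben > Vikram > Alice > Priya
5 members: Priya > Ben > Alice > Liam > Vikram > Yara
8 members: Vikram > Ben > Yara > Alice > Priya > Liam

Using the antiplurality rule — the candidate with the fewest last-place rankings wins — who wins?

Alice

Last-place votes: Vikram 8, Priya 8, Ben 8, Liam 13, Alice 0, Yara 5.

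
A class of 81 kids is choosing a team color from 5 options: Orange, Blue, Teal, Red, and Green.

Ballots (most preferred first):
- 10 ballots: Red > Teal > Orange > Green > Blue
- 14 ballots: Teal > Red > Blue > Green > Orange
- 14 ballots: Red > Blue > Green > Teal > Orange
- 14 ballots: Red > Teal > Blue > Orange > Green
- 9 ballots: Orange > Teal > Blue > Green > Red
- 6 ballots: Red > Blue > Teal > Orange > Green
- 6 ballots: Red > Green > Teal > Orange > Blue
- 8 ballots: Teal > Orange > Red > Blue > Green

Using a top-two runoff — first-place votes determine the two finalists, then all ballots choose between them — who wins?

Red

Round 1 first-place votes: Orange 9, Blue 0, Teal 22, Red 50, Green 0. Red and Teal advance.
Runoff: Red is ranked above Teal on 50 ballots, Teal above Red on 31.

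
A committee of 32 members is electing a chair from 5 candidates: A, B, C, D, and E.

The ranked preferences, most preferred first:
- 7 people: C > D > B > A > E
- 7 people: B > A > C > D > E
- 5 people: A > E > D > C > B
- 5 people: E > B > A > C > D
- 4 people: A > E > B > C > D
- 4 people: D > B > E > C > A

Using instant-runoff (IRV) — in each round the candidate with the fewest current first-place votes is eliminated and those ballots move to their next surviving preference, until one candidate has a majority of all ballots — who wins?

B

Round 1: A 9, B 7, C 7, D 4, E 5. D eliminated.
Round 2: A 9, B 11, C 7, E 5. E eliminated.
Round 3: A 9, B 16, C 7. C eliminated.
Round 4: A 9, B 23. B has a majority (≥17).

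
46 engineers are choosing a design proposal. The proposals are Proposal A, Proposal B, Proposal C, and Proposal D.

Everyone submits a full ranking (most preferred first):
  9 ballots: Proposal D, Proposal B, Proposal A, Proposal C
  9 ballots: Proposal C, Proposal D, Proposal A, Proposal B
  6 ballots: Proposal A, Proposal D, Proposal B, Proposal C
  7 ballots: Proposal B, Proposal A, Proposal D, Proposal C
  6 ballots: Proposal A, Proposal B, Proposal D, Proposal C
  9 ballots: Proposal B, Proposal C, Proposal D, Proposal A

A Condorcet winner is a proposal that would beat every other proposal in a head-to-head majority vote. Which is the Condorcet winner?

Proposal D

Proposal D vs Proposal A: 27–19
Proposal D vs Proposal B: 24–22
Proposal D vs Proposal C: 28–18
Proposal D beats every other proposal.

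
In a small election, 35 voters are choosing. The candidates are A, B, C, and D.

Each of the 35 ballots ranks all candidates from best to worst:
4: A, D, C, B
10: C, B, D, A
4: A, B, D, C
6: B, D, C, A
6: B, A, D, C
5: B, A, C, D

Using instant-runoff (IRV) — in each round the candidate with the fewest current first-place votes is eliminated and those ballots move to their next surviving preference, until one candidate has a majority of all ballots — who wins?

B

Round 1: A 8, B 17, C 10, D 0. D eliminated.
Round 2: A 8, B 17, C 10. A eliminated.
Round 3: B 21, C 14. B has a majority (≥18).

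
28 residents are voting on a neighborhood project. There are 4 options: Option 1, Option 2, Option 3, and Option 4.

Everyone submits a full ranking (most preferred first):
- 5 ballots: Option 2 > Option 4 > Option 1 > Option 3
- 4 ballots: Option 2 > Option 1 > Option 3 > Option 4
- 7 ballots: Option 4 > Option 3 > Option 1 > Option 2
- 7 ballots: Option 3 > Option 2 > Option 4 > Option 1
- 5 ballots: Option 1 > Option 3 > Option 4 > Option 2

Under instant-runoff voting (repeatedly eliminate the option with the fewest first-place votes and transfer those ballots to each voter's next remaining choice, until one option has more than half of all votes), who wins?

Round 1: Option 1 5, Option 2 9, Option 3 7, Option 4 7. Option 1 eliminated.
Round 2: Option 2 9, Option 3 12, Option 4 7. Option 4 eliminated.
Round 3: Option 2 9, Option 3 19. Option 3 has a majority (≥15).

Option 3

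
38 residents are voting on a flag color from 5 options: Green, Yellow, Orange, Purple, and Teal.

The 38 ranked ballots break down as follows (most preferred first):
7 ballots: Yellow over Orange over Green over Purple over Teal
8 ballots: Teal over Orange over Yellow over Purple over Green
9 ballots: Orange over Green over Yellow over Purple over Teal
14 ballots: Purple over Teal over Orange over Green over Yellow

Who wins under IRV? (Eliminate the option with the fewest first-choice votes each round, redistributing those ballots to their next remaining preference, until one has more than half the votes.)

Round 1: Green 0, Yellow 7, Orange 9, Purple 14, Teal 8. Green eliminated.
Round 2: Yellow 7, Orange 9, Purple 14, Teal 8. Yellow eliminated.
Round 3: Orange 16, Purple 14, Teal 8. Teal eliminated.
Round 4: Orange 24, Purple 14. Orange has a majority (≥20).

Orange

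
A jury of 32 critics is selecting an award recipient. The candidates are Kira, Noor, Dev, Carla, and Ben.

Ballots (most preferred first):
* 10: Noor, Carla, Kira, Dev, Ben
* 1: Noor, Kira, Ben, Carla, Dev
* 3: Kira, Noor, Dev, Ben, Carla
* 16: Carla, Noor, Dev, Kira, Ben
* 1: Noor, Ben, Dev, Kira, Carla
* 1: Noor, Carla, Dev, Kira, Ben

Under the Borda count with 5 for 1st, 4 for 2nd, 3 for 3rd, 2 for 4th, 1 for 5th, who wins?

Kira: 10×3 + 1×4 + 3×5 + 16×2 + 1×2 + 1×2 = 85
Noor: 10×5 + 1×5 + 3×4 + 16×4 + 1×5 + 1×5 = 141
Dev: 10×2 + 1×1 + 3×3 + 16×3 + 1×3 + 1×3 = 84
Carla: 10×4 + 1×2 + 3×1 + 16×5 + 1×1 + 1×4 = 130
Ben: 10×1 + 1×3 + 3×2 + 16×1 + 1×4 + 1×1 = 40

Noor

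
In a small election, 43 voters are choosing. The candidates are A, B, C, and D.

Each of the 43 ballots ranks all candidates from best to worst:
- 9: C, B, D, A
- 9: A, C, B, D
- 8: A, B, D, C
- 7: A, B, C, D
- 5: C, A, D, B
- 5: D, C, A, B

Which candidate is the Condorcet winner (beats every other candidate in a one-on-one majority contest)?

A

A vs B: 34–9
A vs C: 24–19
A vs D: 29–14
A beats every other candidate.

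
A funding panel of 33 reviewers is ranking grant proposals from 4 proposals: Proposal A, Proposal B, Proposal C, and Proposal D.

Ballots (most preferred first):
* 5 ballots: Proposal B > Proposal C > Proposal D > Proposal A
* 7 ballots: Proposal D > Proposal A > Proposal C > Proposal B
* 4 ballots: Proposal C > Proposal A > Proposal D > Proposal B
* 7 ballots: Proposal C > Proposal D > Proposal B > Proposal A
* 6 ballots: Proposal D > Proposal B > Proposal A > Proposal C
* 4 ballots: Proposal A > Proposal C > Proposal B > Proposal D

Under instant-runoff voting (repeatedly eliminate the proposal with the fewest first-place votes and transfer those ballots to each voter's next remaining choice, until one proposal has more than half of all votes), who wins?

Round 1: Proposal A 4, Proposal B 5, Proposal C 11, Proposal D 13. Proposal A eliminated.
Round 2: Proposal B 5, Proposal C 15, Proposal D 13. Proposal B eliminated.
Round 3: Proposal C 20, Proposal D 13. Proposal C has a majority (≥17).

Proposal C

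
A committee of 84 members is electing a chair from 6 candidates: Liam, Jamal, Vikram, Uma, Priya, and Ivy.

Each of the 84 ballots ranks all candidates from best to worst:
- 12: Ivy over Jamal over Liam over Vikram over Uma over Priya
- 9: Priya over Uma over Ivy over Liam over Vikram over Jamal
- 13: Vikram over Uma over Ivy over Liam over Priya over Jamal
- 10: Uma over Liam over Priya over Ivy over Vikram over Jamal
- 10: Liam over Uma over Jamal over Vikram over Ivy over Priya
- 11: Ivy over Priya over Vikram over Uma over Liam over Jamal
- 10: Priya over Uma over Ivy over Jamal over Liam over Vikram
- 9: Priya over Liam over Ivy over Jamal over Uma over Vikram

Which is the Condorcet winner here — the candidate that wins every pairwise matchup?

Uma vs Liam: 53–31
Uma vs Jamal: 63–21
Uma vs Vikram: 48–36
Uma vs Priya: 45–39
Uma vs Ivy: 52–32
Uma beats every other candidate.

Uma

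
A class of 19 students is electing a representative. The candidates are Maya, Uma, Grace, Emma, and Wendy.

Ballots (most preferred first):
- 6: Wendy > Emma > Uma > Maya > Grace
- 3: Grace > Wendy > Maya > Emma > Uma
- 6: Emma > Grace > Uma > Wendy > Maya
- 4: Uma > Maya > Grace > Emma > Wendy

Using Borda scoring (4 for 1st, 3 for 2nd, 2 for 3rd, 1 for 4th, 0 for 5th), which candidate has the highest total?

Maya: 6×1 + 3×2 + 6×0 + 4×3 = 24
Uma: 6×2 + 3×0 + 6×2 + 4×4 = 40
Grace: 6×0 + 3×4 + 6×3 + 4×2 = 38
Emma: 6×3 + 3×1 + 6×4 + 4×1 = 49
Wendy: 6×4 + 3×3 + 6×1 + 4×0 = 39

Emma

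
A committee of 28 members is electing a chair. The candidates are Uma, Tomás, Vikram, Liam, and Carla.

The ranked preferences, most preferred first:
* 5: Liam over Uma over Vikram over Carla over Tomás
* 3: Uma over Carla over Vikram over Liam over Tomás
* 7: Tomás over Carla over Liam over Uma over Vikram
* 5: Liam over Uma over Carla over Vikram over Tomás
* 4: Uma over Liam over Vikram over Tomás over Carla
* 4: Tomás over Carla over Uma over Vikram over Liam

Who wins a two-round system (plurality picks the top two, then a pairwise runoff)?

Liam

Round 1 first-place votes: Uma 7, Tomás 11, Vikram 0, Liam 10, Carla 0. Tomás and Liam advance.
Runoff: Tomás is ranked above Liam on 11 ballots, Liam above Tomás on 17.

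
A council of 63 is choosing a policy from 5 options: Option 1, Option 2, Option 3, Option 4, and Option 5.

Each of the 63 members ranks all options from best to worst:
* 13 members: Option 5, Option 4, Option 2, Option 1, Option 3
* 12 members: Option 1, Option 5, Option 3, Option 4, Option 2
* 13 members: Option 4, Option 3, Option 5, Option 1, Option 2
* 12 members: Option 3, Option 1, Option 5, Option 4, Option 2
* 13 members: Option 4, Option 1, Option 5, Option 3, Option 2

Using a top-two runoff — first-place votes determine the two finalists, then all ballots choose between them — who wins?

Option 5

Round 1 first-place votes: Option 1 12, Option 2 0, Option 3 12, Option 4 26, Option 5 13. Option 4 and Option 5 advance.
Runoff: Option 4 is ranked above Option 5 on 26 ballots, Option 5 above Option 4 on 37.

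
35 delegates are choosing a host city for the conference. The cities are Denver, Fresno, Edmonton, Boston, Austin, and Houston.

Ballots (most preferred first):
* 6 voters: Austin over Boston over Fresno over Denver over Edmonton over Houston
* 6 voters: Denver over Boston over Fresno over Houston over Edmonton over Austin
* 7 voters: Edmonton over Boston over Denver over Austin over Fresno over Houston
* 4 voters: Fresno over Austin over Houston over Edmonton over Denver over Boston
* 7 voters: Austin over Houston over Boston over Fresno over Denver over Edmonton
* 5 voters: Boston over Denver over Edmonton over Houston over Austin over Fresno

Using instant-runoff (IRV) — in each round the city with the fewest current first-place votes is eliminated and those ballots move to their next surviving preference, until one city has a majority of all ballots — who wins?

Denver

Round 1: Denver 6, Fresno 4, Edmonton 7, Boston 5, Austin 13, Houston 0. Houston eliminated.
Round 2: Denver 6, Fresno 4, Edmonton 7, Boston 5, Austin 13. Fresno eliminated.
Round 3: Denver 6, Edmonton 7, Boston 5, Austin 17. Boston eliminated.
Round 4: Denver 11, Edmonton 7, Austin 17. Edmonton eliminated.
Round 5: Denver 18, Austin 17. Denver has a majority (≥18).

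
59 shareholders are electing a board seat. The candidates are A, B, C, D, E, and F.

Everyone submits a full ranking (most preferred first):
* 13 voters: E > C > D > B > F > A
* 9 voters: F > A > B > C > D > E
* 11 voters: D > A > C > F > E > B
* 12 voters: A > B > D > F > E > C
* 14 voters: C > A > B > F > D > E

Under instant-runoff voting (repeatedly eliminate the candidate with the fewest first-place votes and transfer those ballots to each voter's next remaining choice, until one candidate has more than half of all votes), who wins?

Round 1: A 12, B 0, C 14, D 11, E 13, F 9. B eliminated.
Round 2: A 12, C 14, D 11, E 13, F 9. F eliminated.
Round 3: A 21, C 14, D 11, E 13. D eliminated.
Round 4: A 32, C 14, E 13. A has a majority (≥30).

A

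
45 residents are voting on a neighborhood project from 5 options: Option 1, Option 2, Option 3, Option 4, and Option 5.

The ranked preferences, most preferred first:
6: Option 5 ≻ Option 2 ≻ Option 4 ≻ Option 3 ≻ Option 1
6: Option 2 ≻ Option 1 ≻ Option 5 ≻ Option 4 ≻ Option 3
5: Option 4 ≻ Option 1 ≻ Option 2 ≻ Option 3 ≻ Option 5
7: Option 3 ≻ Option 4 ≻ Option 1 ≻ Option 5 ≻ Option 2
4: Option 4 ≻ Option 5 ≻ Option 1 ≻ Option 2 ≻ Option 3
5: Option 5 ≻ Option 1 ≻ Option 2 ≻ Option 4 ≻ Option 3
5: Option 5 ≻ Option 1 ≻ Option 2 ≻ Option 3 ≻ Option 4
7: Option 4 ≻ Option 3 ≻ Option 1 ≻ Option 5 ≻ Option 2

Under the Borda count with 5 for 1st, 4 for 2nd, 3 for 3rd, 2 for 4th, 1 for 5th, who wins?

Option 1: 6×1 + 6×4 + 5×4 + 7×3 + 4×3 + 5×4 + 5×4 + 7×3 = 144
Option 2: 6×4 + 6×5 + 5×3 + 7×1 + 4×2 + 5×3 + 5×3 + 7×1 = 121
Option 3: 6×2 + 6×1 + 5×2 + 7×5 + 4×1 + 5×1 + 5×2 + 7×4 = 110
Option 4: 6×3 + 6×2 + 5×5 + 7×4 + 4×5 + 5×2 + 5×1 + 7×5 = 153
Option 5: 6×5 + 6×3 + 5×1 + 7×2 + 4×4 + 5×5 + 5×5 + 7×2 = 147

Option 4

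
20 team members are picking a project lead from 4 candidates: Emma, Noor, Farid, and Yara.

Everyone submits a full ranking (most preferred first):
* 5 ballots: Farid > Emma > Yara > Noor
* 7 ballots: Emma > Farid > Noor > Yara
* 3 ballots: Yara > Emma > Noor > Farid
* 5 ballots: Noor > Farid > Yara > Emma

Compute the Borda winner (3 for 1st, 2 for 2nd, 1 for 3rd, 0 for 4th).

Farid

Emma: 5×2 + 7×3 + 3×2 + 5×0 = 37
Noor: 5×0 + 7×1 + 3×1 + 5×3 = 25
Farid: 5×3 + 7×2 + 3×0 + 5×2 = 39
Yara: 5×1 + 7×0 + 3×3 + 5×1 = 19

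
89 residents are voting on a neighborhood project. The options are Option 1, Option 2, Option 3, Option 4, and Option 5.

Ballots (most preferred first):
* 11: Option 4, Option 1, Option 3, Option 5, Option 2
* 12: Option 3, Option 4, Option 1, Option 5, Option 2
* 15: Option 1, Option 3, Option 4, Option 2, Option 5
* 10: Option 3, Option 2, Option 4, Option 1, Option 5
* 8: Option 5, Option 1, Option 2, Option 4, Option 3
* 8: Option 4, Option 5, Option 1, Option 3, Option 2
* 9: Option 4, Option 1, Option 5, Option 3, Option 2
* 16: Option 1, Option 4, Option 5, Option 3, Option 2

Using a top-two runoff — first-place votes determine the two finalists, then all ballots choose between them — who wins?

Option 4

Round 1 first-place votes: Option 1 31, Option 2 0, Option 3 22, Option 4 28, Option 5 8. Option 1 and Option 4 advance.
Runoff: Option 1 is ranked above Option 4 on 39 ballots, Option 4 above Option 1 on 50.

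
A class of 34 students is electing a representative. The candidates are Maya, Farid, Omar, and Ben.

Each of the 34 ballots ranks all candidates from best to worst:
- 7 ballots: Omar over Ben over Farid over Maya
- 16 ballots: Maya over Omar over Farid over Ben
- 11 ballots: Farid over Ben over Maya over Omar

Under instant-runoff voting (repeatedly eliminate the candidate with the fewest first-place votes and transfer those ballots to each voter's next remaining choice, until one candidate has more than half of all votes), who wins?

Round 1: Maya 16, Farid 11, Omar 7, Ben 0. Ben eliminated.
Round 2: Maya 16, Farid 11, Omar 7. Omar eliminated.
Round 3: Maya 16, Farid 18. Farid has a majority (≥18).

Farid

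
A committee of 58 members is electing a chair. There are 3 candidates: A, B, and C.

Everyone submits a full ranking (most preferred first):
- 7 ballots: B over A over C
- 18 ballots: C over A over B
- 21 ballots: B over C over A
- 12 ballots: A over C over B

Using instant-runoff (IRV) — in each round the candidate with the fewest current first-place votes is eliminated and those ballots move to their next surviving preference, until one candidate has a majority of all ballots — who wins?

Round 1: A 12, B 28, C 18. A eliminated.
Round 2: B 28, C 30. C has a majority (≥30).

C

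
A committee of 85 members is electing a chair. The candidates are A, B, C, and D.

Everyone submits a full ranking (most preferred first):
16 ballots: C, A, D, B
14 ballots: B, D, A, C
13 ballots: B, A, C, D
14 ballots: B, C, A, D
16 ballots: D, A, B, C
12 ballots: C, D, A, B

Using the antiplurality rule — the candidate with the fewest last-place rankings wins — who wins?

A

Last-place votes: A 0, B 28, C 30, D 27.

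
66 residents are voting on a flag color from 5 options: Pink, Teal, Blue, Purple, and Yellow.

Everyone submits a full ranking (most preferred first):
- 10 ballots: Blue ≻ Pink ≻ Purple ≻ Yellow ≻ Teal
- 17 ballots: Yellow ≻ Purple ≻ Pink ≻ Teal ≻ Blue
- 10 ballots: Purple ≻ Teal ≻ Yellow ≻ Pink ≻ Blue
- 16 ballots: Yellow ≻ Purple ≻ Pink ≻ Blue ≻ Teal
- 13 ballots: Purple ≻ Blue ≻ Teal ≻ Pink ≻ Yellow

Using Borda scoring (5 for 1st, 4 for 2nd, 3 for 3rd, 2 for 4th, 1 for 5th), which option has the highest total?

Purple

Pink: 10×4 + 17×3 + 10×2 + 16×3 + 13×2 = 185
Teal: 10×1 + 17×2 + 10×4 + 16×1 + 13×3 = 139
Blue: 10×5 + 17×1 + 10×1 + 16×2 + 13×4 = 161
Purple: 10×3 + 17×4 + 10×5 + 16×4 + 13×5 = 277
Yellow: 10×2 + 17×5 + 10×3 + 16×5 + 13×1 = 228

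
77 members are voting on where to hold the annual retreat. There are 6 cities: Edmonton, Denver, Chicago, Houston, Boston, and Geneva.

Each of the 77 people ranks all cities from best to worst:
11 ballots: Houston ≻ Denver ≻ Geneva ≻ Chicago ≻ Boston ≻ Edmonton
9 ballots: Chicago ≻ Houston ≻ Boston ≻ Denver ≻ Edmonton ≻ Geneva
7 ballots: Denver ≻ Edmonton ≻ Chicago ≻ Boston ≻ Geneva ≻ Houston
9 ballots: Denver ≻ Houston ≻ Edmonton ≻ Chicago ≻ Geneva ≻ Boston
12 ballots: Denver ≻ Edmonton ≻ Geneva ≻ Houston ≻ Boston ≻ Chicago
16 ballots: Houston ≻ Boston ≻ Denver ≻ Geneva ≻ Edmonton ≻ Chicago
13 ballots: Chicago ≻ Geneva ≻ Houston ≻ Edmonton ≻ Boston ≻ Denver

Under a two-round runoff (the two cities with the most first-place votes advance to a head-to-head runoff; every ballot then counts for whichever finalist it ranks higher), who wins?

Round 1 first-place votes: Edmonton 0, Denver 28, Chicago 22, Houston 27, Boston 0, Geneva 0. Denver and Houston advance.
Runoff: Denver is ranked above Houston on 28 ballots, Houston above Denver on 49.

Houston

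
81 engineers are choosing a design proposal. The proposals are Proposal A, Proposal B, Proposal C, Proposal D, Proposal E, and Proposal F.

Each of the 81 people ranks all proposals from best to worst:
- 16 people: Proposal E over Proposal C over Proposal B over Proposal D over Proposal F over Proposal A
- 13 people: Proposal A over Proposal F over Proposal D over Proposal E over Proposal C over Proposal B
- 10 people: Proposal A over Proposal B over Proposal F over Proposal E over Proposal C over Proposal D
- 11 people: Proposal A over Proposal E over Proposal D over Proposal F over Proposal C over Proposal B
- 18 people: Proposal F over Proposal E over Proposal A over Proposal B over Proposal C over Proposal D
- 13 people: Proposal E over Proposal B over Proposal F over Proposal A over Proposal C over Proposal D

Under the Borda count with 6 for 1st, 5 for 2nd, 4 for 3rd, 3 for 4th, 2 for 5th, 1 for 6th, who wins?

Proposal A: 16×1 + 13×6 + 10×6 + 11×6 + 18×4 + 13×3 = 331
Proposal B: 16×4 + 13×1 + 10×5 + 11×1 + 18×3 + 13×5 = 257
Proposal C: 16×5 + 13×2 + 10×2 + 11×2 + 18×2 + 13×2 = 210
Proposal D: 16×3 + 13×4 + 10×1 + 11×4 + 18×1 + 13×1 = 185
Proposal E: 16×6 + 13×3 + 10×3 + 11×5 + 18×5 + 13×6 = 388
Proposal F: 16×2 + 13×5 + 10×4 + 11×3 + 18×6 + 13×4 = 330

Proposal E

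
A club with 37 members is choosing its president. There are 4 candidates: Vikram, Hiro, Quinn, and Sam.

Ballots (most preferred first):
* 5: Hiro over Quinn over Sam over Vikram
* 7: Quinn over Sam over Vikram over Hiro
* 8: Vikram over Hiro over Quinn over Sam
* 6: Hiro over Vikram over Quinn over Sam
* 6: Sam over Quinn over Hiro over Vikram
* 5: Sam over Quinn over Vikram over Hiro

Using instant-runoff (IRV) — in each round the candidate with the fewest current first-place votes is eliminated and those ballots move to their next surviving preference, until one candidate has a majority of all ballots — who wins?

Hiro

Round 1: Vikram 8, Hiro 11, Quinn 7, Sam 11. Quinn eliminated.
Round 2: Vikram 8, Hiro 11, Sam 18. Vikram eliminated.
Round 3: Hiro 19, Sam 18. Hiro has a majority (≥19).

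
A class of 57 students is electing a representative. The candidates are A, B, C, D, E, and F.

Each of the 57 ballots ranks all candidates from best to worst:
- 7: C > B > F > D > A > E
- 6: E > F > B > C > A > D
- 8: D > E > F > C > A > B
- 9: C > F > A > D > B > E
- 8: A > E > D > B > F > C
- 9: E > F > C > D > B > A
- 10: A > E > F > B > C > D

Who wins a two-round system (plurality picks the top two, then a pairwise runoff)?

Round 1 first-place votes: A 18, B 0, C 16, D 8, E 15, F 0. A and C advance.
Runoff: A is ranked above C on 18 ballots, C above A on 39.

C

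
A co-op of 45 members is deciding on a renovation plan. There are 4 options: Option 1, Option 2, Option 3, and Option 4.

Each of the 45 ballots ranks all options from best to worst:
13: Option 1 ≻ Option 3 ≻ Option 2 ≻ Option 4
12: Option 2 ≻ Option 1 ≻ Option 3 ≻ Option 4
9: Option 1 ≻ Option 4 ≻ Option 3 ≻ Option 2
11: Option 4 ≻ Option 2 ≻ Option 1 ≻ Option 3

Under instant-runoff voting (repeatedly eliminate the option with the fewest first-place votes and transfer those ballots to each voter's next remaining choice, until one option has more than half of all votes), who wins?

Round 1: Option 1 22, Option 2 12, Option 3 0, Option 4 11. Option 3 eliminated.
Round 2: Option 1 22, Option 2 12, Option 4 11. Option 4 eliminated.
Round 3: Option 1 22, Option 2 23. Option 2 has a majority (≥23).

Option 2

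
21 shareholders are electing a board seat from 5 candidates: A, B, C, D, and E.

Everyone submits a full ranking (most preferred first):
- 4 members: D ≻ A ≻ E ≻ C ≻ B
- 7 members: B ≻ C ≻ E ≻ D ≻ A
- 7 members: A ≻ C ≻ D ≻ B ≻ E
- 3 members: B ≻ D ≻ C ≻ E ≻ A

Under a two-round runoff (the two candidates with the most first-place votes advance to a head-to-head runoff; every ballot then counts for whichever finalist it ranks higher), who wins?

Round 1 first-place votes: A 7, B 10, C 0, D 4, E 0. B and A advance.
Runoff: B is ranked above A on 10 ballots, A above B on 11.

A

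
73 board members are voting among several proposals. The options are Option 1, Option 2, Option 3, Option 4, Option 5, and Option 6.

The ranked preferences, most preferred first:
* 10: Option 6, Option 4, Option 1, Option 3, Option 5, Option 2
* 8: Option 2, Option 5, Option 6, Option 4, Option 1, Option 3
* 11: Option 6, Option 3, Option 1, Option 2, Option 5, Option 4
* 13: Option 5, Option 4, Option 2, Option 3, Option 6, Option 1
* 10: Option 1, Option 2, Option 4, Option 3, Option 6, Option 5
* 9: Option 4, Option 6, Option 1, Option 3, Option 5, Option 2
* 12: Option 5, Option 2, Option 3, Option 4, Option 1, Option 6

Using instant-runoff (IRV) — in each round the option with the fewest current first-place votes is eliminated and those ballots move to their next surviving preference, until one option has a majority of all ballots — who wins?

Option 6

Round 1: Option 1 10, Option 2 8, Option 3 0, Option 4 9, Option 5 25, Option 6 21. Option 3 eliminated.
Round 2: Option 1 10, Option 2 8, Option 4 9, Option 5 25, Option 6 21. Option 2 eliminated.
Round 3: Option 1 10, Option 4 9, Option 5 33, Option 6 21. Option 4 eliminated.
Round 4: Option 1 10, Option 5 33, Option 6 30. Option 1 eliminated.
Round 5: Option 5 33, Option 6 40. Option 6 has a majority (≥37).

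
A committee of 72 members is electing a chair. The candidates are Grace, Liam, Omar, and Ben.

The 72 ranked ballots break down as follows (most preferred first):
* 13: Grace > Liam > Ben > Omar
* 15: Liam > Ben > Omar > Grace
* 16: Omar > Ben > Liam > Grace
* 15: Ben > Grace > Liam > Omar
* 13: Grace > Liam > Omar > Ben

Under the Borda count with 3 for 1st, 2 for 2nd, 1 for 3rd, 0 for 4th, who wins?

Grace: 13×3 + 15×0 + 16×0 + 15×2 + 13×3 = 108
Liam: 13×2 + 15×3 + 16×1 + 15×1 + 13×2 = 128
Omar: 13×0 + 15×1 + 16×3 + 15×0 + 13×1 = 76
Ben: 13×1 + 15×2 + 16×2 + 15×3 + 13×0 = 120

Liam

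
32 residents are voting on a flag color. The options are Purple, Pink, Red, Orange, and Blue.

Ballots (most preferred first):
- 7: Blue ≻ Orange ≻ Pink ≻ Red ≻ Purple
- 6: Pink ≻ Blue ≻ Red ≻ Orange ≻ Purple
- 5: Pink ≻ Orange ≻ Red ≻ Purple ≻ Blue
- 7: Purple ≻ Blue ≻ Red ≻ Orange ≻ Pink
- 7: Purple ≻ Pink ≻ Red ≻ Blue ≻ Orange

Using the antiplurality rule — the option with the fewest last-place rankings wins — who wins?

Last-place votes: Purple 13, Pink 7, Red 0, Orange 7, Blue 5.

Red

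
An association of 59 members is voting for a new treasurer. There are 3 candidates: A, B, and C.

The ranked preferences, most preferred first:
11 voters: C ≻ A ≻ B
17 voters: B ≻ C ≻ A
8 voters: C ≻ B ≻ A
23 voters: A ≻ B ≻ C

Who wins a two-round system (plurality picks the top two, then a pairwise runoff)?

C

Round 1 first-place votes: A 23, B 17, C 19. A and C advance.
Runoff: A is ranked above C on 23 ballots, C above A on 36.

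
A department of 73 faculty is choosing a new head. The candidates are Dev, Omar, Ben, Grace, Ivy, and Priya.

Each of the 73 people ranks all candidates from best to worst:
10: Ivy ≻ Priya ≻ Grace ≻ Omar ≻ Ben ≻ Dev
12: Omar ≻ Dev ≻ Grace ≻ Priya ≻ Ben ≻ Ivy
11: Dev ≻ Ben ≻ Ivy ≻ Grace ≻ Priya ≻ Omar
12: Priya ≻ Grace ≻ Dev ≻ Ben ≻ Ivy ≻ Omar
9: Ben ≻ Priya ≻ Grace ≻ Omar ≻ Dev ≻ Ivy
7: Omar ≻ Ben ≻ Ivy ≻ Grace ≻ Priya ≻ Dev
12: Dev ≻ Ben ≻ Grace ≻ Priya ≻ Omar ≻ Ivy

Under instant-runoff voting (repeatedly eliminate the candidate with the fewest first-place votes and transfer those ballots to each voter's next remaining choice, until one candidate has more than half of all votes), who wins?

Priya

Round 1: Dev 23, Omar 19, Ben 9, Grace 0, Ivy 10, Priya 12. Grace eliminated.
Round 2: Dev 23, Omar 19, Ben 9, Ivy 10, Priya 12. Ben eliminated.
Round 3: Dev 23, Omar 19, Ivy 10, Priya 21. Ivy eliminated.
Round 4: Dev 23, Omar 19, Priya 31. Omar eliminated.
Round 5: Dev 35, Priya 38. Priya has a majority (≥37).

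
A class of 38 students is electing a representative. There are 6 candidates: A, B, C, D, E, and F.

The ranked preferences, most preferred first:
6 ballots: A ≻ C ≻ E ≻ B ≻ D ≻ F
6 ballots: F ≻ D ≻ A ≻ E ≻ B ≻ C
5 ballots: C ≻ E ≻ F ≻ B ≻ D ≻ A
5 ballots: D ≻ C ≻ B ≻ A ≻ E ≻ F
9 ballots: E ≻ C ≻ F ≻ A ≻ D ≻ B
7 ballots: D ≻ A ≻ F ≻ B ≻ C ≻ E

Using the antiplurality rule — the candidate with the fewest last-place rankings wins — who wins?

D

Last-place votes: A 5, B 9, C 6, D 0, E 7, F 11.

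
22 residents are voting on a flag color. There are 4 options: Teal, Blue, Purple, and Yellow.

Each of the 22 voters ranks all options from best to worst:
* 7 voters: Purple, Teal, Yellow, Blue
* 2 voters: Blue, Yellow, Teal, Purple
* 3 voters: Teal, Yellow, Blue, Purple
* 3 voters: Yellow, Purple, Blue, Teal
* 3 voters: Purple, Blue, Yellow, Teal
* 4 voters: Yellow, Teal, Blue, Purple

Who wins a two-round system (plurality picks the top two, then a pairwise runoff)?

Round 1 first-place votes: Teal 3, Blue 2, Purple 10, Yellow 7. Purple and Yellow advance.
Runoff: Purple is ranked above Yellow on 10 ballots, Yellow above Purple on 12.

Yellow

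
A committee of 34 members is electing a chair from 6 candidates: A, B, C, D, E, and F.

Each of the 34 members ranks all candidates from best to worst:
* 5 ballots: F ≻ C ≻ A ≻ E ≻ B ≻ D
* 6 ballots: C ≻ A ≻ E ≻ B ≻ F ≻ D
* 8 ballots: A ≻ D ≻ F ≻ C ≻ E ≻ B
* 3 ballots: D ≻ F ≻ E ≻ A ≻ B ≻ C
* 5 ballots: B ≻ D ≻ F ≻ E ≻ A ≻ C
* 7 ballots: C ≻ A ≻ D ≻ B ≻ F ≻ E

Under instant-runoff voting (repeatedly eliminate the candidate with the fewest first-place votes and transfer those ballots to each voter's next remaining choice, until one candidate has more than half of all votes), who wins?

F

Round 1: A 8, B 5, C 13, D 3, E 0, F 5. E eliminated.
Round 2: A 8, B 5, C 13, D 3, F 5. D eliminated.
Round 3: A 8, B 5, C 13, F 8. B eliminated.
Round 4: A 8, C 13, F 13. A eliminated.
Round 5: C 13, F 21. F has a majority (≥18).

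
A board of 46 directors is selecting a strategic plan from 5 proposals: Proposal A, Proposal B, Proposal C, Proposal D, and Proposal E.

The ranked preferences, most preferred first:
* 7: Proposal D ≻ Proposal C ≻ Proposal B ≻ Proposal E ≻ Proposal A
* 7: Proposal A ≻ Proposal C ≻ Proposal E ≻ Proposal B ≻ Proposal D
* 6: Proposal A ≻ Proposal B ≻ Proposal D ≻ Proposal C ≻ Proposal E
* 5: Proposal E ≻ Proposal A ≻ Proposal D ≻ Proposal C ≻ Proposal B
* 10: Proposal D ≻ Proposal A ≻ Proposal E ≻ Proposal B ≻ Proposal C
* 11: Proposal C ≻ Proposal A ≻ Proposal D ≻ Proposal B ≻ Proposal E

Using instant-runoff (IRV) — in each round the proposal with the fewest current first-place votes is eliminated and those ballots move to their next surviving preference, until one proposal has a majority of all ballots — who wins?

Round 1: Proposal A 13, Proposal B 0, Proposal C 11, Proposal D 17, Proposal E 5. Proposal B eliminated.
Round 2: Proposal A 13, Proposal C 11, Proposal D 17, Proposal E 5. Proposal E eliminated.
Round 3: Proposal A 18, Proposal C 11, Proposal D 17. Proposal C eliminated.
Round 4: Proposal A 29, Proposal D 17. Proposal A has a majority (≥24).

Proposal A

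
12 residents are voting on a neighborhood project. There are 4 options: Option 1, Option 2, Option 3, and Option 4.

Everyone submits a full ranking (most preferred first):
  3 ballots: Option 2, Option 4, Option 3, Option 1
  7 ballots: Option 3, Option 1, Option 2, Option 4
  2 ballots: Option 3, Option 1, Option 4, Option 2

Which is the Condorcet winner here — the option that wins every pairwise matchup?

Option 3

Option 3 vs Option 1: 12–0
Option 3 vs Option 2: 9–3
Option 3 vs Option 4: 9–3
Option 3 beats every other option.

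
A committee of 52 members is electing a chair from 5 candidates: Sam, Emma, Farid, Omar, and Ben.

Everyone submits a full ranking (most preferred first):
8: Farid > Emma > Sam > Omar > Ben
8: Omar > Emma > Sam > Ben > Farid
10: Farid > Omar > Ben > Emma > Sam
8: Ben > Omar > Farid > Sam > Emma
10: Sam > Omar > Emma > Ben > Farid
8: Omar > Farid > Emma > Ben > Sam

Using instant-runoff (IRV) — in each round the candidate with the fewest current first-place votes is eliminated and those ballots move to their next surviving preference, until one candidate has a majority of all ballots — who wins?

Round 1: Sam 10, Emma 0, Farid 18, Omar 16, Ben 8. Emma eliminated.
Round 2: Sam 10, Farid 18, Omar 16, Ben 8. Ben eliminated.
Round 3: Sam 10, Farid 18, Omar 24. Sam eliminated.
Round 4: Farid 18, Omar 34. Omar has a majority (≥27).

Omar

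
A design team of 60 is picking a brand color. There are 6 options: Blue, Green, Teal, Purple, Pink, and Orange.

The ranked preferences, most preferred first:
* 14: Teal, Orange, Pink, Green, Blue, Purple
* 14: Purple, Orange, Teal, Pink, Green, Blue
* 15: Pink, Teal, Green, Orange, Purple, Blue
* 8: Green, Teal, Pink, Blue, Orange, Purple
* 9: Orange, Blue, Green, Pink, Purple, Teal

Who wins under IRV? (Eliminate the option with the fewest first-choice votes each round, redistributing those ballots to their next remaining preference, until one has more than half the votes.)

Round 1: Blue 0, Green 8, Teal 14, Purple 14, Pink 15, Orange 9. Blue eliminated.
Round 2: Green 8, Teal 14, Purple 14, Pink 15, Orange 9. Green eliminated.
Round 3: Teal 22, Purple 14, Pink 15, Orange 9. Orange eliminated.
Round 4: Teal 22, Purple 14, Pink 24. Purple eliminated.
Round 5: Teal 36, Pink 24. Teal has a majority (≥31).

Teal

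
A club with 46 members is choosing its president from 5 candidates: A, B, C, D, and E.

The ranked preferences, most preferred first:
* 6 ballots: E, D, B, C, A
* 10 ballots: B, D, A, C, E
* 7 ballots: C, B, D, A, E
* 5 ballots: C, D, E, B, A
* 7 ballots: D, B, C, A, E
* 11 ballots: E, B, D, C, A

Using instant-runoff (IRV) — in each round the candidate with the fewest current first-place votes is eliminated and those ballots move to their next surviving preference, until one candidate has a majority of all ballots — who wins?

B

Round 1: A 0, B 10, C 12, D 7, E 17. A eliminated.
Round 2: B 10, C 12, D 7, E 17. D eliminated.
Round 3: B 17, C 12, E 17. C eliminated.
Round 4: B 24, E 22. B has a majority (≥24).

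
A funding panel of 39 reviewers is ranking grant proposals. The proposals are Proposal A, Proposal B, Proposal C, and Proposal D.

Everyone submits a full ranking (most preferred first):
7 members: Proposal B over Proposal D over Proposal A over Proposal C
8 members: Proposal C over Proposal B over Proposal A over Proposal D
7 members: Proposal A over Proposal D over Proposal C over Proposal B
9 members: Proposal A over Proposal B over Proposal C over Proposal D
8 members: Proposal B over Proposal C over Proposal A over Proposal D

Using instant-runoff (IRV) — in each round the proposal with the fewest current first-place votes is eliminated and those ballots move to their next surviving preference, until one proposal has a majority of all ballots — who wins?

Round 1: Proposal A 16, Proposal B 15, Proposal C 8, Proposal D 0. Proposal D eliminated.
Round 2: Proposal A 16, Proposal B 15, Proposal C 8. Proposal C eliminated.
Round 3: Proposal A 16, Proposal B 23. Proposal B has a majority (≥20).

Proposal B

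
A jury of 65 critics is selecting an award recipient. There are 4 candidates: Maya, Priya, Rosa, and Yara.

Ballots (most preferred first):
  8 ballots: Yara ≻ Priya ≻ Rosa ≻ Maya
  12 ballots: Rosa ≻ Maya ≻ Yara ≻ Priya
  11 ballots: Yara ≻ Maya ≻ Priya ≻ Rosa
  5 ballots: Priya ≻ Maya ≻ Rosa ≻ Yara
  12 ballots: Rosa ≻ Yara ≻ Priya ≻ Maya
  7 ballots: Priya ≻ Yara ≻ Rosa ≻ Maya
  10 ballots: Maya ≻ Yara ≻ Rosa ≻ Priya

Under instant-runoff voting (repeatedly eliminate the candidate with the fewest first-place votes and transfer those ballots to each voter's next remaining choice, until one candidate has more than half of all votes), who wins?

Round 1: Maya 10, Priya 12, Rosa 24, Yara 19. Maya eliminated.
Round 2: Priya 12, Rosa 24, Yara 29. Priya eliminated.
Round 3: Rosa 29, Yara 36. Yara has a majority (≥33).

Yara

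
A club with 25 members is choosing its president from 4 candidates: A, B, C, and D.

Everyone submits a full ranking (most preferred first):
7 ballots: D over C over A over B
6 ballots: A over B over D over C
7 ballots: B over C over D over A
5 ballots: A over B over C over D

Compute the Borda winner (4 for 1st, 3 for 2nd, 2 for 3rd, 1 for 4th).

A: 7×2 + 6×4 + 7×1 + 5×4 = 65
B: 7×1 + 6×3 + 7×4 + 5×3 = 68
C: 7×3 + 6×1 + 7×3 + 5×2 = 58
D: 7×4 + 6×2 + 7×2 + 5×1 = 59

B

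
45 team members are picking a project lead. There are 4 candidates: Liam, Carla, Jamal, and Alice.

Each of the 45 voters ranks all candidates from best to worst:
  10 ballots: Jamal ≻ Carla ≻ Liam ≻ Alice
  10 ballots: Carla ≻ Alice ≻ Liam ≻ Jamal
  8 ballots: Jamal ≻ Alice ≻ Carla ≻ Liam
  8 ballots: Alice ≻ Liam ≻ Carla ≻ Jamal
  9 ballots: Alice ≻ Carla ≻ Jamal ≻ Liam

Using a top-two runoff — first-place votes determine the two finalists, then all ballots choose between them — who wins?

Round 1 first-place votes: Liam 0, Carla 10, Jamal 18, Alice 17. Jamal and Alice advance.
Runoff: Jamal is ranked above Alice on 18 ballots, Alice above Jamal on 27.

Alice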